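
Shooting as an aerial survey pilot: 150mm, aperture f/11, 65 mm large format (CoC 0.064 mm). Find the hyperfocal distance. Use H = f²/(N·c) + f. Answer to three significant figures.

32.1 m

Hyperfocal distance H = f²/(N·c) + f = 150²/(11 × 0.064) + 150 = 22500/0.704 + 150 ≈ 32110.2 mm ≈ 32.1 m.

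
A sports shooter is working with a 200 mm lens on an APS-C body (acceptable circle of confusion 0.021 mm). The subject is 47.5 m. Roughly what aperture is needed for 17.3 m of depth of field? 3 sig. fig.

f/7.11

Write h = H − f = f²/(N·c). The thin-lens limits are Dn = s·h/(h + (s−f)) and Df = s·h/(h − (s−f)), so DoF = Df − Dn = 2·s·(s−f)·h / (h² − (s−f)²).
That is a quadratic in h: DoF·h² − 2·s·(s−f)·h − DoF·(s−f)² = 0 ⇒ h = (s−f)·(s + √(s² + DoF²)) / DoF = 47300 × (47500 + √(47500² + 17300²)) / 17300 = 47300 × (47500 + 50552.3) / 17300 ≈ 268085 mm.
Then N = f²/(c·h) = 200² / (0.021 × 268085) = 40000 / 5629.8 ≈ 7.11.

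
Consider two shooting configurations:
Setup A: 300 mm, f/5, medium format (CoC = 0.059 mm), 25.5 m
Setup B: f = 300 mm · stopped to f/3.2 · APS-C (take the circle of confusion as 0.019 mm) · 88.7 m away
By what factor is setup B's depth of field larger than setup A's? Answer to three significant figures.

2.51

Setup A: H = 300²/(5×0.059) + 300 ≈ 305384.7 mm; DoF = Df − Dn = 27795.9 − 23554.4 ≈ 4241.5 mm.
Setup B: H = 300²/(3.2×0.019) + 300 ≈ 1480563.2 mm; DoF = Df − Dn = 94334 − 83701 ≈ 10633 mm.
Ratio = 10633 / 4241.5 ≈ 2.51.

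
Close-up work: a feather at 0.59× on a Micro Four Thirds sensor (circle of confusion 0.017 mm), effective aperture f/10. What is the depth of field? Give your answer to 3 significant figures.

0.977 mm

At magnification m, DoF ≈ 2·N_eff·c/m² = 2 × 10 × 0.017 / 0.59² = 0.34 / 0.3481 ≈ 0.977 mm.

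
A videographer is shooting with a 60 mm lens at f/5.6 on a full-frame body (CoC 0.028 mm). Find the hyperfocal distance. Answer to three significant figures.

23.0 m

Hyperfocal distance H = f²/(N·c) + f = 60²/(5.6 × 0.028) + 60 = 3600/0.1568 + 60 ≈ 23019.2 mm ≈ 23.0 m.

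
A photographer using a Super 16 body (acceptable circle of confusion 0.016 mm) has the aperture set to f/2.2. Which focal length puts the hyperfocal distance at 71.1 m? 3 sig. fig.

From H = f²/(N·c) + f, with f ≪ H: f ≈ √(H·N·c) = √(71100 × 2.2 × 0.016) = √2502.7 ≈ 50.03 mm.
The +f correction barely moves this — solving exactly, f² + N·c·f − N·c·H = 0 ⇒ f = (−N·c + √((N·c)² + 4·N·c·H))/2 = (−0.0352 + √10011)/2 ≈ 50.010 mm, so f ≈ 50.0 mm.

50.0 mm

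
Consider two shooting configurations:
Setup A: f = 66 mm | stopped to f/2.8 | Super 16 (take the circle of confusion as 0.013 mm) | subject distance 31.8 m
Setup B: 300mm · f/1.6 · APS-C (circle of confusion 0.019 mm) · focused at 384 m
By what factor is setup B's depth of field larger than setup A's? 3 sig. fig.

5.58

Setup A: H = 66²/(2.8×0.013) + 66 ≈ 119736.3 mm; DoF = Df − Dn = 43276 − 25135 ≈ 18141 mm.
Setup B: H = 300²/(1.6×0.019) + 300 ≈ 2960826.3 mm; DoF = Df − Dn = 441179 − 339942 ≈ 101237 mm.
Ratio = 101237 / 18141 ≈ 5.58.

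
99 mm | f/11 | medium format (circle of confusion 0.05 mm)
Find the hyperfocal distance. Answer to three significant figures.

17.9 m

Hyperfocal distance H = f²/(N·c) + f = 99²/(11 × 0.05) + 99 = 9801/0.55 + 99 ≈ 17919.0 mm ≈ 17.9 m.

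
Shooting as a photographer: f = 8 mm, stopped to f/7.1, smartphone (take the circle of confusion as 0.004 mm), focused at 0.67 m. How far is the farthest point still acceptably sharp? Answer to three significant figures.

Hyperfocal distance H = f²/(N·c) + f = 8²/(7.1 × 0.004) + 8 = 64/0.0284 + 8 ≈ 2261.5 mm ≈ 2.262 m.
Far limit Df = s·(H − f)/(H − s) = 670 × (2261.5 − 8) / (2261.5 − 670) = 670 × 2253.5 / 1591.5 ≈ 948.69 mm ≈ 0.949 m.

0.949 m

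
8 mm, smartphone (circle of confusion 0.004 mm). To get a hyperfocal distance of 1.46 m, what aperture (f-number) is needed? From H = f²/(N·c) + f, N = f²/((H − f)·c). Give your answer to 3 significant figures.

Rearrange H = f²/(N·c) + f for N: N = f² / ((H − f)·c).
N = 8² / ((1460 − 8) × 0.004) = 64 / 5.808 ≈ 11.

f/11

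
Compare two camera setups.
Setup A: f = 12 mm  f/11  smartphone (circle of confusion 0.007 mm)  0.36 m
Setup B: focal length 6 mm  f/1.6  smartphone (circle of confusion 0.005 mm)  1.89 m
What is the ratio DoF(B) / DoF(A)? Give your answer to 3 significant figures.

Setup A: H = 12²/(11×0.007) + 12 ≈ 1882.1 mm; DoF = Df − Dn = 442.31 − 303.52 ≈ 138.79 mm.
Setup B: H = 6²/(1.6×0.005) + 6 ≈ 4506.0 mm; DoF = Df − Dn = 3251.1 − 1332.2 ≈ 1918.9 mm.
Ratio = 1918.9 / 138.79 ≈ 13.8.

13.8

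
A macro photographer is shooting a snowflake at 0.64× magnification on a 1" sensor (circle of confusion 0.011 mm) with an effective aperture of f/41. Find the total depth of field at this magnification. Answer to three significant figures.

2.20 mm

At magnification m, DoF ≈ 2·N_eff·c/m² = 2 × 41 × 0.011 / 0.64² = 0.902 / 0.4096 ≈ 2.2 mm.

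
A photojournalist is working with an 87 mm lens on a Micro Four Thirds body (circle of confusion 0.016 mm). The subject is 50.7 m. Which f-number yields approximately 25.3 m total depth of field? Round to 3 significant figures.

f/2.20

Write h = H − f = f²/(N·c). The thin-lens limits are Dn = s·h/(h + (s−f)) and Df = s·h/(h − (s−f)), so DoF = Df − Dn = 2·s·(s−f)·h / (h² − (s−f)²).
That is a quadratic in h: DoF·h² − 2·s·(s−f)·h − DoF·(s−f)² = 0 ⇒ h = (s−f)·(s + √(s² + DoF²)) / DoF = 50613 × (50700 + √(50700² + 25300²)) / 25300 = 50613 × (50700 + 56662.0) / 25300 ≈ 214779 mm.
Then N = f²/(c·h) = 87² / (0.016 × 214779) = 7569 / 3436.5 ≈ 2.20.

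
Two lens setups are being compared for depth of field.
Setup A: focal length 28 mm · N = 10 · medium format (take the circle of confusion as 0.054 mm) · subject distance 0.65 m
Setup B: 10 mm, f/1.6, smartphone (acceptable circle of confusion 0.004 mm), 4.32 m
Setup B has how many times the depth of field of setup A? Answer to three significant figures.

Setup A: H = 28²/(10×0.054) + 28 ≈ 1479.9 mm; DoF = Df − Dn = 1137.20 − 455.05 ≈ 682.15 mm.
Setup B: H = 10²/(1.6×0.004) + 10 ≈ 15635.0 mm; DoF = Df − Dn = 5965.5 − 3386.0 ≈ 2579.5 mm.
Ratio = 2579.5 / 682.15 ≈ 3.78.

3.78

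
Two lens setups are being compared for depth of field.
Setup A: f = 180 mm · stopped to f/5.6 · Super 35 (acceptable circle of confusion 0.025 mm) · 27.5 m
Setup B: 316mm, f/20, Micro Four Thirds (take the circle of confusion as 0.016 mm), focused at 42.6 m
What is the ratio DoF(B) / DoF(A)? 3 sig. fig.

Setup A: H = 180²/(5.6×0.025) + 180 ≈ 231608.6 mm; DoF = Df − Dn = 31180.9 − 24596.4 ≈ 6584.5 mm.
Setup B: H = 316²/(20×0.016) + 316 ≈ 312366.0 mm; DoF = Df − Dn = 49277 − 37516 ≈ 11761 mm.
Ratio = 11761 / 6584.5 ≈ 1.79.

1.79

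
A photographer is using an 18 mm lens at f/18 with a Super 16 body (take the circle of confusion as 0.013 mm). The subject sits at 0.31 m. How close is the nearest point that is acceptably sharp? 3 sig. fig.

256 mm

Hyperfocal distance H = f²/(N·c) + f = 18²/(18 × 0.013) + 18 = 324/0.234 + 18 ≈ 1402.6 mm ≈ 1.403 m.
Near limit Dn = s·(H − f)/(H + s − 2f) = 310 × (1402.6 − 18) / (1402.6 + 310 − 2 × 18) = 310 × 1384.6 / 1676.6 ≈ 256.01 mm.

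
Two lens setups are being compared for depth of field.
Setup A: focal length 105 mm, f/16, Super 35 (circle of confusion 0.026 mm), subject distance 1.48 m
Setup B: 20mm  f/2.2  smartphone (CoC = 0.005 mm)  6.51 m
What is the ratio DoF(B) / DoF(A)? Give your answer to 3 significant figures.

15.6

Setup A: H = 105²/(16×0.026) + 105 ≈ 26607.4 mm; DoF = Df − Dn = 1560.99 − 1407.00 ≈ 153.99 mm.
Setup B: H = 20²/(2.2×0.005) + 20 ≈ 36383.6 mm; DoF = Df − Dn = 7924.3 − 5524.1 ≈ 2400.2 mm.
Ratio = 2400.2 / 153.99 ≈ 15.6.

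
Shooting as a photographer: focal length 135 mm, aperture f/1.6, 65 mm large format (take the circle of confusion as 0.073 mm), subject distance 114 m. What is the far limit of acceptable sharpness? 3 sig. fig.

422 m

Hyperfocal distance H = f²/(N·c) + f = 135²/(1.6 × 0.073) + 135 = 18225/0.1168 + 135 ≈ 156171.0 mm ≈ 156.2 m.
Far limit Df = s·(H − f)/(H − s) = 114000 × (156171.0 − 135) / (156171.0 − 114000) = 114000 × 156036.0 / 42171.0 ≈ 421809 mm ≈ 422 m.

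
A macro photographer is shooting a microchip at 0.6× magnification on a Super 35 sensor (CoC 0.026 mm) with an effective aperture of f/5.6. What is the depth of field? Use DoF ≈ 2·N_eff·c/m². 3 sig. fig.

At magnification m, DoF ≈ 2·N_eff·c/m² = 2 × 5.6 × 0.026 / 0.6² = 0.2912 / 0.36 ≈ 0.809 mm.

0.809 mm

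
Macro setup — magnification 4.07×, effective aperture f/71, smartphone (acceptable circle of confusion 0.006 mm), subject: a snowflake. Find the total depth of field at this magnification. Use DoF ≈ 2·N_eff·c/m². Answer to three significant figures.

0.0514 mm

At magnification m, DoF ≈ 2·N_eff·c/m² = 2 × 71 × 0.006 / 4.07² = 0.852 / 16.56 ≈ 0.0514 mm.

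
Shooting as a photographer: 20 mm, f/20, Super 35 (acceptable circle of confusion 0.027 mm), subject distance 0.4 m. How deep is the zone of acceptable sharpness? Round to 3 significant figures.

Hyperfocal distance H = f²/(N·c) + f = 20²/(20 × 0.027) + 20 = 400/0.54 + 20 ≈ 760.7 mm ≈ 0.761 m.
Near limit Dn = s·(H − f)/(H + s − 2f) = 400 × (760.7 − 20) / (760.7 + 400 − 2 × 20) = 400 × 740.7 / 1120.7 ≈ 264.38 mm.
Far limit Df = s·(H − f)/(H − s) = 400 × (760.7 − 20) / (760.7 − 400) = 400 × 740.7 / 360.7 ≈ 821.36 mm.
Depth of field = Df − Dn = 821.36 − 264.38 ≈ 556.98 mm ≈ 0.557 m.

0.557 m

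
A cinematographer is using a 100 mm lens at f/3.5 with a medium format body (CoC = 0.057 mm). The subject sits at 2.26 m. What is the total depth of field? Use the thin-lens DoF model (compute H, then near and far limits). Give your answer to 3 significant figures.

Hyperfocal distance H = f²/(N·c) + f = 100²/(3.5 × 0.057) + 100 = 10000/0.1995 + 100 ≈ 50225.3 mm ≈ 50.23 m.
Near limit Dn = s·(H − f)/(H + s − 2f) = 2260 × (50225.3 − 100) / (50225.3 + 2260 − 2 × 100) = 2260 × 50125.3 / 52285.3 ≈ 2166.64 mm.
Far limit Df = s·(H − f)/(H − s) = 2260 × (50225.3 − 100) / (50225.3 − 2260) = 2260 × 50125.3 / 47965.3 ≈ 2361.77 mm.
Depth of field = Df − Dn = 2361.77 − 2166.64 ≈ 195.13 mm.

195 mm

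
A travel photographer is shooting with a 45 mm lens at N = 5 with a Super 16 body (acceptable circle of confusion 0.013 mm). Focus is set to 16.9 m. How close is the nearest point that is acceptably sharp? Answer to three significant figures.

Hyperfocal distance H = f²/(N·c) + f = 45²/(5 × 0.013) + 45 = 2025/0.065 + 45 ≈ 31198.8 mm ≈ 31.20 m.
Near limit Dn = s·(H − f)/(H + s − 2f) = 16900 × (31198.8 − 45) / (31198.8 + 16900 − 2 × 45) = 16900 × 31153.8 / 48008.8 ≈ 10967 mm ≈ 11.0 m.

11.0 m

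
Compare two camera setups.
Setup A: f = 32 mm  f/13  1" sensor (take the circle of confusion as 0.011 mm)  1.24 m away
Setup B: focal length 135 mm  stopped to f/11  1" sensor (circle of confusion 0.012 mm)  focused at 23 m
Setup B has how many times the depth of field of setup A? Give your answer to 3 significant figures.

Setup A: H = 32²/(13×0.011) + 32 ≈ 7192.8 mm; DoF = Df − Dn = 1491.63 − 1061.01 ≈ 430.62 mm.
Setup B: H = 135²/(11×0.012) + 135 ≈ 138203.2 mm; DoF = Df − Dn = 27564.9 − 19732.2 ≈ 7832.7 mm.
Ratio = 7832.7 / 430.62 ≈ 18.2.

18.2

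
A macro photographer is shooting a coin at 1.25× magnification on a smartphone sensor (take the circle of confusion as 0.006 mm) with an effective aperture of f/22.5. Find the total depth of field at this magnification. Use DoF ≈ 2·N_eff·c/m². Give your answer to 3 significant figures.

At magnification m, DoF ≈ 2·N_eff·c/m² = 2 × 22.5 × 0.006 / 1.25² = 0.27 / 1.562 ≈ 0.173 mm.

0.173 mm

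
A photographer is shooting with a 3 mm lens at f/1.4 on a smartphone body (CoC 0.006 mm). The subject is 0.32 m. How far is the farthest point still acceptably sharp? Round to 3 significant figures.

Hyperfocal distance H = f²/(N·c) + f = 3²/(1.4 × 0.006) + 3 = 9/0.0084 + 3 ≈ 1074.4 mm ≈ 1.074 m.
Far limit Df = s·(H − f)/(H − s) = 320 × (1074.4 − 3) / (1074.4 − 320) = 320 × 1071.4 / 754.4 ≈ 454.46 mm.

454 mm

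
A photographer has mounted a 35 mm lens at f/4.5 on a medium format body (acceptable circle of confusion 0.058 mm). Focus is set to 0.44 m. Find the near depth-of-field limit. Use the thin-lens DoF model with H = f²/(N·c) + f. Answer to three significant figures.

Hyperfocal distance H = f²/(N·c) + f = 35²/(4.5 × 0.058) + 35 = 1225/0.261 + 35 ≈ 4728.5 mm ≈ 4.728 m.
Near limit Dn = s·(H − f)/(H + s − 2f) = 440 × (4728.5 − 35) / (4728.5 + 440 − 2 × 35) = 440 × 4693.5 / 5098.5 ≈ 405.05 mm.

405 mm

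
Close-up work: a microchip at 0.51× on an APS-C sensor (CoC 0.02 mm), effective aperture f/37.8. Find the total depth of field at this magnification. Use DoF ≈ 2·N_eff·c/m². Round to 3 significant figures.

5.81 mm

At magnification m, DoF ≈ 2·N_eff·c/m² = 2 × 37.8 × 0.02 / 0.51² = 1.512 / 0.2601 ≈ 5.81 mm.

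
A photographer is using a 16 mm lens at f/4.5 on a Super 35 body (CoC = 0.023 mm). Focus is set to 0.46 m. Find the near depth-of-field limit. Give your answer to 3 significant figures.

390 mm

Hyperfocal distance H = f²/(N·c) + f = 16²/(4.5 × 0.023) + 16 = 256/0.1035 + 16 ≈ 2489.4 mm ≈ 2.489 m.
Near limit Dn = s·(H − f)/(H + s − 2f) = 460 × (2489.4 − 16) / (2489.4 + 460 − 2 × 16) = 460 × 2473.4 / 2917.4 ≈ 389.99 mm.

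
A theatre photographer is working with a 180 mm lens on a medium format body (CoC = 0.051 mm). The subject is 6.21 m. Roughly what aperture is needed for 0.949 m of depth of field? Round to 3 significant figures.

Write h = H − f = f²/(N·c). The thin-lens limits are Dn = s·h/(h + (s−f)) and Df = s·h/(h − (s−f)), so DoF = Df − Dn = 2·s·(s−f)·h / (h² − (s−f)²).
That is a quadratic in h: DoF·h² − 2·s·(s−f)·h − DoF·(s−f)² = 0 ⇒ h = (s−f)·(s + √(s² + DoF²)) / DoF = 6030 × (6210 + √(6210² + 949²)) / 949 = 6030 × (6210 + 6282.09) / 949 ≈ 79375 mm.
Then N = f²/(c·h) = 180² / (0.051 × 79375) = 32400 / 4048.1 ≈ 8.

f/8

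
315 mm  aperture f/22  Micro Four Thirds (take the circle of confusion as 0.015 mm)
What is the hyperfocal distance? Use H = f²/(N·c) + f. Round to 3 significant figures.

Hyperfocal distance H = f²/(N·c) + f = 315²/(22 × 0.015) + 315 = 99225/0.33 + 315 ≈ 300996.8 mm ≈ 301 m.

301 m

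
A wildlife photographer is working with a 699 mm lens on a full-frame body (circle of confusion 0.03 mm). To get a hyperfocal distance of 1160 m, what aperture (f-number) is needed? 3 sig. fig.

f/14

Rearrange H = f²/(N·c) + f for N: N = f² / ((H − f)·c).
N = 699² / ((1160000 − 699) × 0.03) = 488601 / 34779 ≈ 14.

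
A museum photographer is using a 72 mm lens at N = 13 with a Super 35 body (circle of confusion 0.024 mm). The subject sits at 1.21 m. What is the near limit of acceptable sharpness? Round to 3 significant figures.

Hyperfocal distance H = f²/(N·c) + f = 72²/(13 × 0.024) + 72 = 5184/0.312 + 72 ≈ 16687.4 mm ≈ 16.69 m.
Near limit Dn = s·(H − f)/(H + s − 2f) = 1210 × (16687.4 − 72) / (16687.4 + 1210 − 2 × 72) = 1210 × 16615.4 / 17753.4 ≈ 1132.4 mm ≈ 1.13 m.

1.13 m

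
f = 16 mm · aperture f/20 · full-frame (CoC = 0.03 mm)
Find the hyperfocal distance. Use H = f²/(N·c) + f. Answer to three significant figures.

443 mm

Hyperfocal distance H = f²/(N·c) + f = 16²/(20 × 0.03) + 16 = 256/0.6 + 16 ≈ 442.7 mm ≈ 0.443 m.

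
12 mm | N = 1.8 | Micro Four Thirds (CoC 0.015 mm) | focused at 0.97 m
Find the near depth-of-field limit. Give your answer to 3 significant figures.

0.822 m

Hyperfocal distance H = f²/(N·c) + f = 12²/(1.8 × 0.015) + 12 = 144/0.027 + 12 ≈ 5345.3 mm ≈ 5.345 m.
Near limit Dn = s·(H − f)/(H + s − 2f) = 970 × (5345.3 − 12) / (5345.3 + 970 − 2 × 12) = 970 × 5333.3 / 6291.3 ≈ 822.30 mm ≈ 0.822 m.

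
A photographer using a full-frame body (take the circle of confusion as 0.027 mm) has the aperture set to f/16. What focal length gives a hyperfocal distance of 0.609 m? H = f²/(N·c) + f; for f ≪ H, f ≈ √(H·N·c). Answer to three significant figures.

16.0 mm

From H = f²/(N·c) + f, with f ≪ H: f ≈ √(H·N·c) = √(609 × 16 × 0.027) = √263.09 ≈ 16.22 mm.
Exact: f² + N·c·f − N·c·H = 0 ⇒ f = (−N·c + √((N·c)² + 4·N·c·H))/2 = (−0.432 + √1052.5)/2 ≈ 16.005 mm ≈ 16.0 mm.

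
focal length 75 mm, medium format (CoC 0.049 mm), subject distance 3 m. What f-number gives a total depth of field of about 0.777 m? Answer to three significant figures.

Write h = H − f = f²/(N·c). The thin-lens limits are Dn = s·h/(h + (s−f)) and Df = s·h/(h − (s−f)), so DoF = Df − Dn = 2·s·(s−f)·h / (h² − (s−f)²).
That is a quadratic in h: DoF·h² − 2·s·(s−f)·h − DoF·(s−f)² = 0 ⇒ h = (s−f)·(s + √(s² + DoF²)) / DoF = 2925 × (3000 + √(3000² + 777²)) / 777 = 2925 × (3000 + 3098.99) / 777 ≈ 22960 mm.
Then N = f²/(c·h) = 75² / (0.049 × 22960) = 5625 / 1125.0 ≈ 5.

f/5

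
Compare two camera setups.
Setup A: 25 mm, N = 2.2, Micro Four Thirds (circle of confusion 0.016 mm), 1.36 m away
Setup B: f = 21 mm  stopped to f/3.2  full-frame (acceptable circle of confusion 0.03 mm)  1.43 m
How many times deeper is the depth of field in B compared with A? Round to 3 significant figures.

Setup A: H = 25²/(2.2×0.016) + 25 ≈ 17780.7 mm; DoF = Df − Dn = 1470.57 − 1264.90 ≈ 205.67 mm.
Setup B: H = 21²/(3.2×0.03) + 21 ≈ 4614.8 mm; DoF = Df − Dn = 2062.66 − 1094.34 ≈ 968.32 mm.
Ratio = 968.32 / 205.67 ≈ 4.71.

4.71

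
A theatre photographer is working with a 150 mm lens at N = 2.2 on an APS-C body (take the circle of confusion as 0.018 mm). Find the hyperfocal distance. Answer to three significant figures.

Hyperfocal distance H = f²/(N·c) + f = 150²/(2.2 × 0.018) + 150 = 22500/0.0396 + 150 ≈ 568331.8 mm ≈ 568 m.

568 m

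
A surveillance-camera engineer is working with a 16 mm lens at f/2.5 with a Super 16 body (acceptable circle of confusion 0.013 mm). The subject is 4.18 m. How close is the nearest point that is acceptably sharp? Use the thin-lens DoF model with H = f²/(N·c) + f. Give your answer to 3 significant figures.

2.73 m

Hyperfocal distance H = f²/(N·c) + f = 16²/(2.5 × 0.013) + 16 = 256/0.0325 + 16 ≈ 7892.9 mm ≈ 7.893 m.
Near limit Dn = s·(H − f)/(H + s − 2f) = 4180 × (7892.9 − 16) / (7892.9 + 4180 − 2 × 16) = 4180 × 7876.9 / 12040.9 ≈ 2734.5 mm ≈ 2.73 m.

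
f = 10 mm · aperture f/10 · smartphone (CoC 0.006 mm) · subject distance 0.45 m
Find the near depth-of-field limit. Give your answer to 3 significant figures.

Hyperfocal distance H = f²/(N·c) + f = 10²/(10 × 0.006) + 10 = 100/0.06 + 10 ≈ 1676.7 mm ≈ 1.677 m.
Near limit Dn = s·(H − f)/(H + s − 2f) = 450 × (1676.7 − 10) / (1676.7 + 450 − 2 × 10) = 450 × 1666.7 / 2106.7 ≈ 356.01 mm.

356 mm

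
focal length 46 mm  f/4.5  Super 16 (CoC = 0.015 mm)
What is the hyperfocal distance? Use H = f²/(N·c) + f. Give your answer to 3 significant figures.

31.4 m

Hyperfocal distance H = f²/(N·c) + f = 46²/(4.5 × 0.015) + 46 = 2116/0.0675 + 46 ≈ 31394.1 mm ≈ 31.4 m.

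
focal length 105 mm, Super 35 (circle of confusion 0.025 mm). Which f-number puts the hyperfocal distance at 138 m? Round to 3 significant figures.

Rearrange H = f²/(N·c) + f for N: N = f² / ((H − f)·c).
N = 105² / ((138000 − 105) × 0.025) = 11025 / 3447 ≈ 3.20.

f/3.20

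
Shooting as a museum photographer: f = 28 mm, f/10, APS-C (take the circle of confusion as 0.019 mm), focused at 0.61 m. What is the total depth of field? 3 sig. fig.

176 mm

Hyperfocal distance H = f²/(N·c) + f = 28²/(10 × 0.019) + 28 = 784/0.19 + 28 ≈ 4154.3 mm ≈ 4.154 m.
Near limit Dn = s·(H − f)/(H + s − 2f) = 610 × (4154.3 − 28) / (4154.3 + 610 − 2 × 28) = 610 × 4126.3 / 4708.3 ≈ 534.60 mm.
Far limit Df = s·(H − f)/(H − s) = 610 × (4154.3 − 28) / (4154.3 − 610) = 610 × 4126.3 / 3544.3 ≈ 710.17 mm.
Depth of field = Df − Dn = 710.17 − 534.60 ≈ 175.57 mm.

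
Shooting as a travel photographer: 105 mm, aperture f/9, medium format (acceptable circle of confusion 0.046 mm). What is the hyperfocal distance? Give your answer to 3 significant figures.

26.7 m

Hyperfocal distance H = f²/(N·c) + f = 105²/(9 × 0.046) + 105 = 11025/0.414 + 105 ≈ 26735.4 mm ≈ 26.7 m.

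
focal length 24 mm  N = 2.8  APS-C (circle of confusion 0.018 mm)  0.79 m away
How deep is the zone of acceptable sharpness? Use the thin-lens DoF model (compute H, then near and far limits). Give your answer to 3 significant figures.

106 mm

Hyperfocal distance H = f²/(N·c) + f = 24²/(2.8 × 0.018) + 24 = 576/0.0504 + 24 ≈ 11452.6 mm ≈ 11.45 m.
Near limit Dn = s·(H − f)/(H + s − 2f) = 790 × (11452.6 − 24) / (11452.6 + 790 − 2 × 24) = 790 × 11428.6 / 12194.6 ≈ 740.38 mm.
Far limit Df = s·(H − f)/(H − s) = 790 × (11452.6 − 24) / (11452.6 − 790) = 790 × 11428.6 / 10662.6 ≈ 846.75 mm.
Depth of field = Df − Dn = 846.75 − 740.38 ≈ 106.37 mm.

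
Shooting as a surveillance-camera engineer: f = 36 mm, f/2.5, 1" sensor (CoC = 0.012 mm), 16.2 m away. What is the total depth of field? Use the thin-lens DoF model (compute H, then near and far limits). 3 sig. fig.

14.1 m

Hyperfocal distance H = f²/(N·c) + f = 36²/(2.5 × 0.012) + 36 = 1296/0.03 + 36 ≈ 43236.0 mm ≈ 43.24 m.
Near limit Dn = s·(H − f)/(H + s − 2f) = 16200 × (43236.0 − 36) / (43236.0 + 16200 − 2 × 36) = 16200 × 43200.0 / 59364.0 ≈ 11789 mm.
Far limit Df = s·(H − f)/(H − s) = 16200 × (43236.0 − 36) / (43236.0 − 16200) = 16200 × 43200.0 / 27036.0 ≈ 25885 mm.
Depth of field = Df − Dn = 25885 − 11789 ≈ 14096 mm ≈ 14.1 m.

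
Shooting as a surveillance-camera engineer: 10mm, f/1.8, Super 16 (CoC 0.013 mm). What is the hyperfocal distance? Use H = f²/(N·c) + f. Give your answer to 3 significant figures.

Hyperfocal distance H = f²/(N·c) + f = 10²/(1.8 × 0.013) + 10 = 100/0.0234 + 10 ≈ 4283.5 mm ≈ 4.28 m.

4.28 m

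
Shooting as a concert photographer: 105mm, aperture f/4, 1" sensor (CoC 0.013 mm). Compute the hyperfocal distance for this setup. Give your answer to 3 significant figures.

212 m

Hyperfocal distance H = f²/(N·c) + f = 105²/(4 × 0.013) + 105 = 11025/0.052 + 105 ≈ 212124.2 mm ≈ 212 m.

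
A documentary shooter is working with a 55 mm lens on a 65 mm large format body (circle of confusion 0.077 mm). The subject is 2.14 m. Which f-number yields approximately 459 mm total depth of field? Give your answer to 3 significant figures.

Write h = H − f = f²/(N·c). The thin-lens limits are Dn = s·h/(h + (s−f)) and Df = s·h/(h − (s−f)), so DoF = Df − Dn = 2·s·(s−f)·h / (h² − (s−f)²).
That is a quadratic in h: DoF·h² − 2·s·(s−f)·h − DoF·(s−f)² = 0 ⇒ h = (s−f)·(s + √(s² + DoF²)) / DoF = 2085 × (2140 + √(2140² + 459²)) / 459 = 2085 × (2140 + 2188.67) / 459 ≈ 19663 mm.
Then N = f²/(c·h) = 55² / (0.077 × 19663) = 3025 / 1514.0 ≈ 2.00.

f/2.00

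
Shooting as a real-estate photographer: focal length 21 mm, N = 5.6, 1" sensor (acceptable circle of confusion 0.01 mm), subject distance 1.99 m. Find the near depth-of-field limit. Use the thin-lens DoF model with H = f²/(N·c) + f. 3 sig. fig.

1.59 m

Hyperfocal distance H = f²/(N·c) + f = 21²/(5.6 × 0.01) + 21 = 441/0.056 + 21 ≈ 7896.0 mm ≈ 7.896 m.
Near limit Dn = s·(H − f)/(H + s − 2f) = 1990 × (7896.0 − 21) / (7896.0 + 1990 − 2 × 21) = 1990 × 7875.0 / 9844.0 ≈ 1592.0 mm ≈ 1.59 m.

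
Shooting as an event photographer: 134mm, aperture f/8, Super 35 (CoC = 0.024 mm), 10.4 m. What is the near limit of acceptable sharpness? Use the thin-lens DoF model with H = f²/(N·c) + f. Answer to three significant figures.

9.37 m

Hyperfocal distance H = f²/(N·c) + f = 134²/(8 × 0.024) + 134 = 17956/0.192 + 134 ≈ 93654.8 mm ≈ 93.65 m.
Near limit Dn = s·(H − f)/(H + s − 2f) = 10400 × (93654.8 − 134) / (93654.8 + 10400 − 2 × 134) = 10400 × 93520.8 / 103786.8 ≈ 9371.3 mm ≈ 9.37 m.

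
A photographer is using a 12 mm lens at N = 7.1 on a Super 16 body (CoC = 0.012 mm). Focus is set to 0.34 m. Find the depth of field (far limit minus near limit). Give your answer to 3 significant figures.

137 mm

Hyperfocal distance H = f²/(N·c) + f = 12²/(7.1 × 0.012) + 12 = 144/0.0852 + 12 ≈ 1702.1 mm ≈ 1.702 m.
Near limit Dn = s·(H − f)/(H + s − 2f) = 340 × (1702.1 − 12) / (1702.1 + 340 − 2 × 12) = 340 × 1690.1 / 2018.1 ≈ 284.74 mm.
Far limit Df = s·(H − f)/(H − s) = 340 × (1702.1 − 12) / (1702.1 − 340) = 340 × 1690.1 / 1362.1 ≈ 421.87 mm.
Depth of field = Df − Dn = 421.87 − 284.74 ≈ 137.13 mm.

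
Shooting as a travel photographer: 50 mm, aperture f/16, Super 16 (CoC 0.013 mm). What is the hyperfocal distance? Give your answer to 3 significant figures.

Hyperfocal distance H = f²/(N·c) + f = 50²/(16 × 0.013) + 50 = 2500/0.208 + 50 ≈ 12069.2 mm ≈ 12.1 m.

12.1 m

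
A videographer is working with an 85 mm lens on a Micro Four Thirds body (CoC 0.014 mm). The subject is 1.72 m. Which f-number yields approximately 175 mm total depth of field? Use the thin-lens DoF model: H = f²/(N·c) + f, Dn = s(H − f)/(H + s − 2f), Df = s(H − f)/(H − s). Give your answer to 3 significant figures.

Write h = H − f = f²/(N·c). The thin-lens limits are Dn = s·h/(h + (s−f)) and Df = s·h/(h − (s−f)), so DoF = Df − Dn = 2·s·(s−f)·h / (h² − (s−f)²).
That is a quadratic in h: DoF·h² − 2·s·(s−f)·h − DoF·(s−f)² = 0 ⇒ h = (s−f)·(s + √(s² + DoF²)) / DoF = 1635 × (1720 + √(1720² + 175²)) / 175 = 1635 × (1720 + 1728.88) / 175 ≈ 32222 mm.
Then N = f²/(c·h) = 85² / (0.014 × 32222) = 7225 / 451.11 ≈ 16.

f/16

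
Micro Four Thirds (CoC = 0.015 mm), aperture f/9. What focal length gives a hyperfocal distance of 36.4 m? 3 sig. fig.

From H = f²/(N·c) + f, with f ≪ H: f ≈ √(H·N·c) = √(36400 × 9 × 0.015) = √4914.0 ≈ 70.10 mm.
Exact: f² + N·c·f − N·c·H = 0 ⇒ f = (−N·c + √((N·c)² + 4·N·c·H))/2 = (−0.135 + √19656)/2 ≈ 70.032 mm ≈ 70.0 mm.

70.0 mm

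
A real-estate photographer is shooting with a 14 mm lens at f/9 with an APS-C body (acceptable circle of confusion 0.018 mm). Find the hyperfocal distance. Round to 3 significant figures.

Hyperfocal distance H = f²/(N·c) + f = 14²/(9 × 0.018) + 14 = 196/0.162 + 14 ≈ 1223.9 mm ≈ 1.22 m.

1.22 m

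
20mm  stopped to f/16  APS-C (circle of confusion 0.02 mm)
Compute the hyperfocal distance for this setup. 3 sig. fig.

Hyperfocal distance H = f²/(N·c) + f = 20²/(16 × 0.02) + 20 = 400/0.32 + 20 ≈ 1270.0 mm ≈ 1.27 m.

1.27 m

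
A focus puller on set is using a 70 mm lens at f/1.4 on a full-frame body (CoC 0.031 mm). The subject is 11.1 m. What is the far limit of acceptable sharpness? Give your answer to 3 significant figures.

Hyperfocal distance H = f²/(N·c) + f = 70²/(1.4 × 0.031) + 70 = 4900/0.0434 + 70 ≈ 112973.2 mm ≈ 113.0 m.
Far limit Df = s·(H − f)/(H − s) = 11100 × (112973.2 − 70) / (112973.2 − 11100) = 11100 × 112903.2 / 101873.2 ≈ 12302 mm ≈ 12.3 m.

12.3 m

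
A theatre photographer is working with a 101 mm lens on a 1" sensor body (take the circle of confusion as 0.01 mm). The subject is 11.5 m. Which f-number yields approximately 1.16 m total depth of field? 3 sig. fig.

f/4.50

Write h = H − f = f²/(N·c). The thin-lens limits are Dn = s·h/(h + (s−f)) and Df = s·h/(h − (s−f)), so DoF = Df − Dn = 2·s·(s−f)·h / (h² − (s−f)²).
That is a quadratic in h: DoF·h² − 2·s·(s−f)·h − DoF·(s−f)² = 0 ⇒ h = (s−f)·(s + √(s² + DoF²)) / DoF = 11399 × (11500 + √(11500² + 1160²)) / 1160 = 11399 × (11500 + 11558.4) / 1160 ≈ 226588 mm.
Then N = f²/(c·h) = 101² / (0.01 × 226588) = 10201 / 2265.9 ≈ 4.50.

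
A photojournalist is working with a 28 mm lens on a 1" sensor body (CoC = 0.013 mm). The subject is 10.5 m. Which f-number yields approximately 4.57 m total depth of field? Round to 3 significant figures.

f/1.20

Write h = H − f = f²/(N·c). The thin-lens limits are Dn = s·h/(h + (s−f)) and Df = s·h/(h − (s−f)), so DoF = Df − Dn = 2·s·(s−f)·h / (h² − (s−f)²).
That is a quadratic in h: DoF·h² − 2·s·(s−f)·h − DoF·(s−f)² = 0 ⇒ h = (s−f)·(s + √(s² + DoF²)) / DoF = 10472 × (10500 + √(10500² + 4570²)) / 4570 = 10472 × (10500 + 11451.4) / 4570 ≈ 50301 mm.
Then N = f²/(c·h) = 28² / (0.013 × 50301) = 784 / 653.91 ≈ 1.20.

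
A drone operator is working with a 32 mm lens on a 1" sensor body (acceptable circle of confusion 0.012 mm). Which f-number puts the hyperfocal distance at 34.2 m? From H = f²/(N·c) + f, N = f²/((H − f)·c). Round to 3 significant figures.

f/2.50

Rearrange H = f²/(N·c) + f for N: N = f² / ((H − f)·c).
N = 32² / ((34200 − 32) × 0.012) = 1024 / 410.0 ≈ 2.50.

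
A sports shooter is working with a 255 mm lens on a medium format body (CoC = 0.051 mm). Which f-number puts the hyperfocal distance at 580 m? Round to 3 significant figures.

f/2.20

Rearrange H = f²/(N·c) + f for N: N = f² / ((H − f)·c).
N = 255² / ((580000 − 255) × 0.051) = 65025 / 29567 ≈ 2.20.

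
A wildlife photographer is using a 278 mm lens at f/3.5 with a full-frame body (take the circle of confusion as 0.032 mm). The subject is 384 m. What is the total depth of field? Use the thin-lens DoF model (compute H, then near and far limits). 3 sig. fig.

618 m

Hyperfocal distance H = f²/(N·c) + f = 278²/(3.5 × 0.032) + 278 = 77284/0.112 + 278 ≈ 690313.7 mm ≈ 690.3 m.
Near limit Dn = s·(H − f)/(H + s − 2f) = 384000 × (690313.7 − 278) / (690313.7 + 384000 − 2 × 278) = 384000 × 690035.7 / 1073757.7 ≈ 246772 mm.
Far limit Df = s·(H − f)/(H − s) = 384000 × (690313.7 − 278) / (690313.7 − 384000) = 384000 × 690035.7 / 306313.7 ≈ 865040 mm.
Depth of field = Df − Dn = 865040 − 246772 ≈ 618268 mm ≈ 618 m.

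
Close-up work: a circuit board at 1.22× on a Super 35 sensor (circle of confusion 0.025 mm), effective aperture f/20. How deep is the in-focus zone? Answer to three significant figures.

0.672 mm

At magnification m, DoF ≈ 2·N_eff·c/m² = 2 × 20 × 0.025 / 1.22² = 1 / 1.488 ≈ 0.672 mm.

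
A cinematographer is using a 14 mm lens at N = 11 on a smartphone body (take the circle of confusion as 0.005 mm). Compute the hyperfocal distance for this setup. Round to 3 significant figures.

3.58 m

Hyperfocal distance H = f²/(N·c) + f = 14²/(11 × 0.005) + 14 = 196/0.055 + 14 ≈ 3577.6 mm ≈ 3.58 m.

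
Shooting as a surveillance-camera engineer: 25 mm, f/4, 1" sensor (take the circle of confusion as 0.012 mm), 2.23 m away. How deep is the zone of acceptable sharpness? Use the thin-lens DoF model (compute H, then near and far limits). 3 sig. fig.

0.778 m

Hyperfocal distance H = f²/(N·c) + f = 25²/(4 × 0.012) + 25 = 625/0.048 + 25 ≈ 13045.8 mm ≈ 13.05 m.
Near limit Dn = s·(H − f)/(H + s − 2f) = 2230 × (13045.8 − 25) / (13045.8 + 2230 − 2 × 25) = 2230 × 13020.8 / 15225.8 ≈ 1907.05 mm.
Far limit Df = s·(H − f)/(H − s) = 2230 × (13045.8 − 25) / (13045.8 − 2230) = 2230 × 13020.8 / 10815.8 ≈ 2684.63 mm.
Depth of field = Df − Dn = 2684.63 − 1907.05 ≈ 777.58 mm ≈ 0.778 m.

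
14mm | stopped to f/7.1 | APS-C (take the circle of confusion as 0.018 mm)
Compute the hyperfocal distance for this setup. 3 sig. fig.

Hyperfocal distance H = f²/(N·c) + f = 14²/(7.1 × 0.018) + 14 = 196/0.1278 + 14 ≈ 1547.6 mm ≈ 1.55 m.

1.55 m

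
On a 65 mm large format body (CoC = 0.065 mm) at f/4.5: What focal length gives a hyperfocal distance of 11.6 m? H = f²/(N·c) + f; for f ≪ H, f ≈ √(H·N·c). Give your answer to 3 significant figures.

58.1 mm

From H = f²/(N·c) + f, with f ≪ H: f ≈ √(H·N·c) = √(11600 × 4.5 × 0.065) = √3393.0 ≈ 58.25 mm.
Exact: f² + N·c·f − N·c·H = 0 ⇒ f = (−N·c + √((N·c)² + 4·N·c·H))/2 = (−0.2925 + √13572)/2 ≈ 58.103 mm ≈ 58.1 mm.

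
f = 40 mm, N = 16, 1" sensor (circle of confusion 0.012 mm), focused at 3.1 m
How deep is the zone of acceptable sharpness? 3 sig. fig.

Hyperfocal distance H = f²/(N·c) + f = 40²/(16 × 0.012) + 40 = 1600/0.192 + 40 ≈ 8373.3 mm ≈ 8.373 m.
Near limit Dn = s·(H − f)/(H + s − 2f) = 3100 × (8373.3 − 40) / (8373.3 + 3100 − 2 × 40) = 3100 × 8333.3 / 11393.3 ≈ 2267.4 mm.
Far limit Df = s·(H − f)/(H − s) = 3100 × (8373.3 − 40) / (8373.3 − 3100) = 3100 × 8333.3 / 5273.3 ≈ 4898.9 mm.
Depth of field = Df − Dn = 4898.9 − 2267.4 ≈ 2631.5 mm ≈ 2.63 m.

2.63 m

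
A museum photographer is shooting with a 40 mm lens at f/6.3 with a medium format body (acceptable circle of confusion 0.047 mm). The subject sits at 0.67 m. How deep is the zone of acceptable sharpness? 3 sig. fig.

Hyperfocal distance H = f²/(N·c) + f = 40²/(6.3 × 0.047) + 40 = 1600/0.2961 + 40 ≈ 5443.6 mm ≈ 5.444 m.
Near limit Dn = s·(H − f)/(H + s − 2f) = 670 × (5443.6 − 40) / (5443.6 + 670 − 2 × 40) = 670 × 5403.6 / 6033.6 ≈ 600.04 mm.
Far limit Df = s·(H − f)/(H − s) = 670 × (5443.6 − 40) / (5443.6 − 670) = 670 × 5403.6 / 4773.6 ≈ 758.42 mm.
Depth of field = Df − Dn = 758.42 − 600.04 ≈ 158.38 mm.

158 mm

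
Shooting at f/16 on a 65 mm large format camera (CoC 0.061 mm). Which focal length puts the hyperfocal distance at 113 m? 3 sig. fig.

From H = f²/(N·c) + f, with f ≪ H: f ≈ √(H·N·c) = √(113000 × 16 × 0.061) = √110288 ≈ 332.1 mm.
The +f correction barely moves this — solving exactly, f² + N·c·f − N·c·H = 0 ⇒ f = (−N·c + √((N·c)² + 4·N·c·H))/2 = (−0.976 + √441153)/2 ≈ 331.61 mm, so f ≈ 332 mm.

332 mm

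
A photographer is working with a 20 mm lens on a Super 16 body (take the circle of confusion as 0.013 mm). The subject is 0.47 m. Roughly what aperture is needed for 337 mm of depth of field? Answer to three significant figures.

Write h = H − f = f²/(N·c). The thin-lens limits are Dn = s·h/(h + (s−f)) and Df = s·h/(h − (s−f)), so DoF = Df − Dn = 2·s·(s−f)·h / (h² − (s−f)²).
That is a quadratic in h: DoF·h² − 2·s·(s−f)·h − DoF·(s−f)² = 0 ⇒ h = (s−f)·(s + √(s² + DoF²)) / DoF = 450 × (470 + √(470² + 337²)) / 337 = 450 × (470 + 578.333) / 337 ≈ 1399.9 mm.
Then N = f²/(c·h) = 20² / (0.013 × 1399.9) = 400 / 18.198 ≈ 22.

f/22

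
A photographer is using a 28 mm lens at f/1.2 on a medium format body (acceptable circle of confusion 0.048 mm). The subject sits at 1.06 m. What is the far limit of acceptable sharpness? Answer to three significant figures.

1.15 m

Hyperfocal distance H = f²/(N·c) + f = 28²/(1.2 × 0.048) + 28 = 784/0.0576 + 28 ≈ 13639.1 mm ≈ 13.64 m.
Far limit Df = s·(H − f)/(H − s) = 1060 × (13639.1 − 28) / (13639.1 − 1060) = 1060 × 13611.1 / 12579.1 ≈ 1147.0 mm ≈ 1.15 m.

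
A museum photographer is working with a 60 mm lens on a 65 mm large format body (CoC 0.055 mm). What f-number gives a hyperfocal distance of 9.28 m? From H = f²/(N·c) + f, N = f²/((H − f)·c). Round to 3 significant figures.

f/7.10

Rearrange H = f²/(N·c) + f for N: N = f² / ((H − f)·c).
N = 60² / ((9280 − 60) × 0.055) = 3600 / 507.1 ≈ 7.10.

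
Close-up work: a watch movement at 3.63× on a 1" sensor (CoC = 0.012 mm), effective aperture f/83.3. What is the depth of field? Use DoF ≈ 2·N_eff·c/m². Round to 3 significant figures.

At magnification m, DoF ≈ 2·N_eff·c/m² = 2 × 83.3 × 0.012 / 3.63² = 1.999 / 13.18 ≈ 0.152 mm.

0.152 mm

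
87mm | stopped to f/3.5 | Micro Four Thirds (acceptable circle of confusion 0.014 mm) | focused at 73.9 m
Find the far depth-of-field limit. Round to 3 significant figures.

142 m

Hyperfocal distance H = f²/(N·c) + f = 87²/(3.5 × 0.014) + 87 = 7569/0.049 + 87 ≈ 154556.4 mm ≈ 154.6 m.
Far limit Df = s·(H − f)/(H − s) = 73900 × (154556.4 − 87) / (154556.4 − 73900) = 73900 × 154469.4 / 80656.4 ≈ 141530 mm ≈ 142 m.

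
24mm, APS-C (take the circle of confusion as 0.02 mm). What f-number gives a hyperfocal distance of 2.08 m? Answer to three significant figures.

Rearrange H = f²/(N·c) + f for N: N = f² / ((H − f)·c).
N = 24² / ((2080 − 24) × 0.02) = 576 / 41.12 ≈ 14.

f/14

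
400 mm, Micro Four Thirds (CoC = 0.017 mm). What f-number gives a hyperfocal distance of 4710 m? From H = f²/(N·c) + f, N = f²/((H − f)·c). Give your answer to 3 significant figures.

Rearrange H = f²/(N·c) + f for N: N = f² / ((H − f)·c).
N = 400² / ((4710000 − 400) × 0.017) = 160000 / 80063 ≈ 2.00.

f/2.00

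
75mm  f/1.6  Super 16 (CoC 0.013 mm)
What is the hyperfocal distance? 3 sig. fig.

271 m

Hyperfocal distance H = f²/(N·c) + f = 75²/(1.6 × 0.013) + 75 = 5625/0.0208 + 75 ≈ 270507.7 mm ≈ 271 m.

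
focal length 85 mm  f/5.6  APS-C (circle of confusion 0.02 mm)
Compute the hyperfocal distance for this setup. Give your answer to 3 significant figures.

Hyperfocal distance H = f²/(N·c) + f = 85²/(5.6 × 0.02) + 85 = 7225/0.112 + 85 ≈ 64593.9 mm ≈ 64.6 m.

64.6 m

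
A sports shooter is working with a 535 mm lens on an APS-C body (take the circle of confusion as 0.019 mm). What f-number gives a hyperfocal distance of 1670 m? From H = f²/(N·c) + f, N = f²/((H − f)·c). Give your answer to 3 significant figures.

f/9.02

Rearrange H = f²/(N·c) + f for N: N = f² / ((H − f)·c).
N = 535² / ((1670000 − 535) × 0.019) = 286225 / 31720 ≈ 9.02.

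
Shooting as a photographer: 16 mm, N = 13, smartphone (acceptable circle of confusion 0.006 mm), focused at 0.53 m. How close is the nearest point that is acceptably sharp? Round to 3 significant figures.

Hyperfocal distance H = f²/(N·c) + f = 16²/(13 × 0.006) + 16 = 256/0.078 + 16 ≈ 3298.1 mm ≈ 3.298 m.
Near limit Dn = s·(H − f)/(H + s − 2f) = 530 × (3298.1 − 16) / (3298.1 + 530 − 2 × 16) = 530 × 3282.1 / 3796.1 ≈ 458.24 mm.

458 mm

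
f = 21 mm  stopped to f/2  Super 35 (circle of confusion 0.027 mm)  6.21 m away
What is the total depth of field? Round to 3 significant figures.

Hyperfocal distance H = f²/(N·c) + f = 21²/(2 × 0.027) + 21 = 441/0.054 + 21 ≈ 8187.7 mm ≈ 8.188 m.
Near limit Dn = s·(H − f)/(H + s − 2f) = 6210 × (8187.7 − 21) / (8187.7 + 6210 − 2 × 21) = 6210 × 8166.7 / 14355.7 ≈ 3533 mm.
Far limit Df = s·(H − f)/(H − s) = 6210 × (8187.7 − 21) / (8187.7 − 6210) = 6210 × 8166.7 / 1977.7 ≈ 25644 mm.
Depth of field = Df − Dn = 25644 − 3533 ≈ 22111 mm ≈ 22.1 m.

22.1 m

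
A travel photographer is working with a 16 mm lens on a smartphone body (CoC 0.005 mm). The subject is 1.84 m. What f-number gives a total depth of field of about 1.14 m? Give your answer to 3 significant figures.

f/7.99

Write h = H − f = f²/(N·c). The thin-lens limits are Dn = s·h/(h + (s−f)) and Df = s·h/(h − (s−f)), so DoF = Df − Dn = 2·s·(s−f)·h / (h² − (s−f)²).
That is a quadratic in h: DoF·h² − 2·s·(s−f)·h − DoF·(s−f)² = 0 ⇒ h = (s−f)·(s + √(s² + DoF²)) / DoF = 1824 × (1840 + √(1840² + 1140²)) / 1140 = 1824 × (1840 + 2164.53) / 1140 ≈ 6407.3 mm.
Then N = f²/(c·h) = 16² / (0.005 × 6407.3) = 256 / 32.036 ≈ 7.99.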